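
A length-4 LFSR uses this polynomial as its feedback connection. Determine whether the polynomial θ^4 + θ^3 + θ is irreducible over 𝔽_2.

No

Write f(θ) = θ^4 + θ^3 + θ.
Check for roots in 𝔽_2: f(0) = 0 → root; f(1) = 1.
f(0) = 0, so (θ) divides f(θ); f is reducible.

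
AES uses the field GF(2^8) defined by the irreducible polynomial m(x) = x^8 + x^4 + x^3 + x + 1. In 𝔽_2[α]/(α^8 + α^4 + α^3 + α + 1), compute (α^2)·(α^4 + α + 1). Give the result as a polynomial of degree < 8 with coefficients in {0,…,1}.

α^6 + α^3 + α^2

Multiply in 𝔽_2[α]: (α^2)·(α^4 + α + 1) = α^6 + α^3 + α^2.
Reduced: α^6 + α^3 + α^2.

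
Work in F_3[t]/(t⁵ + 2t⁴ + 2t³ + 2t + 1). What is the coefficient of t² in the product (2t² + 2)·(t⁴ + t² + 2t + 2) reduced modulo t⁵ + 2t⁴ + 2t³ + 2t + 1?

2

Multiply in F_3[t]: (2t² + 2)·(t⁴ + t² + 2t + 2) = 2t⁶ + t⁴ + t³ + t + 1.
Reduce using t⁵ ≡ t⁴ + t³ + t + 2 (mod t⁵ + 2t⁴ + 2t³ + 2t + 1).
Reduced: 2t⁴ + 2t² + t + 2.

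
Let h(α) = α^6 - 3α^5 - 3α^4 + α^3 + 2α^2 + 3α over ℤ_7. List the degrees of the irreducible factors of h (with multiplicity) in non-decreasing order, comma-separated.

1, 1, 1, 1, 2

Linear factors from roots: (α), (α - 3), (α + 3).
Complete factorization: h(α) = (α)·(α - 3)·(α + 3)^2·(α^2 + α + 3).
Factor degrees with multiplicity: 1 + 1 + 1 + 1 + 2 = 6.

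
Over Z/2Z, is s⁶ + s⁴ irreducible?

Write P(s) = s⁶ + s⁴.
Check for roots in Z/2Z: P(0) = 0 → root; P(1) = 0 → root.
P(0) = 0, so (s) divides P(s); P is reducible.

No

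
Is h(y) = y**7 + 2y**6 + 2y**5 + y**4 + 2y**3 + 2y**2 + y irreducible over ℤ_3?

Check for roots in ℤ_3: h(0) = 0 → root; h(1) = 2; h(2) = 2.
h(0) = 0, so (y) divides h(y); h is reducible.

No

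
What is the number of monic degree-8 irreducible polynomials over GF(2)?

30

The number of monic irreducibles of degree 8 over GF(2) is (1/8)·Σ_{d∣8} μ(8/d) 2^d.
Divisors of 8: 1, 2, 4, 8; μ(8/d) for each: 0, 0, -1, 1.
Σ = − 2^4 + 2^8 = 240.
N = 240/8 = 30.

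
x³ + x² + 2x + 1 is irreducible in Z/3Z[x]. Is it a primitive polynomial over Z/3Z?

Write f(x) = x³ + x² + 2x + 1.
|GF(3^3)^×| = 3^3 − 1 = 26. Prime factorization: 26 = 2·13.
f is primitive ⇔ x has order 26 in GF(3)[x]/(f), i.e. x^(26/q) ≠ 1 for each prime q | 26.
x^(13) mod f = 2.
x^(2) mod f = x².
None equal 1, so x has full order 26; f is primitive.

Yes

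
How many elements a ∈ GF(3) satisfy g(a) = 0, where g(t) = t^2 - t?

2

Evaluate at each of the 3 elements of GF(3):
g(0) = 0 → root; g(1) = 0 → root; g(2) = 2.
Roots: {0, 1}.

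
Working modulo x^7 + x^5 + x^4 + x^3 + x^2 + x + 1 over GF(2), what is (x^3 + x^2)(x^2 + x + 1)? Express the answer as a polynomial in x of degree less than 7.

Multiply in GF(2)[x]: (x^3 + x^2)·(x^2 + x + 1) = x^5 + x^2.
Reduced: x^5 + x^2.

x^5 + x^2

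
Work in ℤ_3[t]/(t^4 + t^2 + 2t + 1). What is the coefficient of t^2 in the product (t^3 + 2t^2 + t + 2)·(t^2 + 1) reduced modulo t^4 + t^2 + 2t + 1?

0

Multiply in ℤ_3[t]: (t^3 + 2t^2 + t + 2)·(t^2 + 1) = t^5 + 2t^4 + 2t^3 + t^2 + t + 2.
Reduce using t^4 ≡ 2t^2 + t + 2 (mod t^4 + t^2 + 2t + 1).
Reduced: t^3 + 2t.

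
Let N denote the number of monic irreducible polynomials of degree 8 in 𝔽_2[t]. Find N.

x^(2^8) − x is the product of all monic irreducibles of degree dividing 8; Möbius inversion gives N = (1/8) Σ μ(8/d)·2^d.
Divisors of 8: 1, 2, 4, 8; μ(8/d) for each: 0, 0, -1, 1.
Σ = − 2^4 + 2^8 = 240.
N = 240/8 = 30.

30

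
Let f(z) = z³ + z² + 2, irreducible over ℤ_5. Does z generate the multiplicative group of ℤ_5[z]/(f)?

Yes

|GF(5^3)^×| = 5^3 − 1 = 124. Prime factorization: 124 = 2^2·31.
f is primitive ⇔ z has order 124 in GF(5)[z]/(f), i.e. z^(124/q) ≠ 1 for each prime q | 124.
z^(62) mod f = 4.
z^(4) mod f = z² + 3z + 2.
None equal 1, so z has full order 124; f is primitive.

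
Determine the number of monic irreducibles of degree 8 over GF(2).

Gauss's count: N_{2}(8) = (1/8) Σ_{d|8} μ(8/d)·2^d.
Divisors of 8: 1, 2, 4, 8; μ(8/d) for each: 0, 0, -1, 1.
Σ = − 2^4 + 2^8 = 240.
N = 240/8 = 30.

30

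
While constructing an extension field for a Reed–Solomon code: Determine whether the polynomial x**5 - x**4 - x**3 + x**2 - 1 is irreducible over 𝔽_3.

Yes

Write h(x) = x**5 - x**4 - x**3 + x**2 - 1.
Check for roots in 𝔽_3: h(0) = 2; h(1) = 2; h(2) = 2.
No roots, so no linear factors.
Monic irreducibles of degree 2 over GF(3): x**2 + 1, x**2 + x - 1, x**2 - x - 1.
None of them divide h (all give nonzero remainder).
No irreducible factor of degree ≤ 2 exists, so h is irreducible over GF(3).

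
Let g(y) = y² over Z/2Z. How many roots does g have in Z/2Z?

Evaluate at each of the 2 elements of Z/2Z:
g(0) = 0 → root; g(1) = 1.
Roots: {0}.

1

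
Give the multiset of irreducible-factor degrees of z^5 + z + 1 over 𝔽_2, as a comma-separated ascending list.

2, 3

Write g(z) = z^5 + z + 1.
Roots in 𝔽_2: g(0) = 1; g(1) = 1.
Complete factorization: g(z) = (z^2 + z + 1)·(z^3 + z^2 + 1).
Factor degrees with multiplicity: 2 + 3 = 5.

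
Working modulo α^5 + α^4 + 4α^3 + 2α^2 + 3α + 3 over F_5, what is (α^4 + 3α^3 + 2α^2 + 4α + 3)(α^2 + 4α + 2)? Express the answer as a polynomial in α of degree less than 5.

Multiply in F_5[α]: (α^4 + 3α^3 + 2α^2 + 4α + 3)·(α^2 + 4α + 2) = α^6 + 2α^5 + α^4 + 3α^3 + 3α^2 + 1.
Reduce using α^5 ≡ 4α^4 + α^3 + 3α^2 + 2α + 2 (mod α^5 + α^4 + 4α^3 + 2α^2 + 3α + 3).
Reduced: α^4 + 2α^3 + 3α^2 + 4α + 3.

α^4 + 2α^3 + 3α^2 + 4α + 3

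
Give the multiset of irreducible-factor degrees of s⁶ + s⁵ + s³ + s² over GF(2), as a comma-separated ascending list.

Write h(s) = s⁶ + s⁵ + s³ + s².
Roots in GF(2): h(0) = 0 → root; h(1) = 0 → root.
Linear factors from roots: (s), (s + 1).
Complete factorization: h(s) = (s)^2·(s + 1)^2·(s² + s + 1).
Factor degrees with multiplicity: 1 + 1 + 1 + 1 + 2 = 6.

1, 1, 1, 1, 2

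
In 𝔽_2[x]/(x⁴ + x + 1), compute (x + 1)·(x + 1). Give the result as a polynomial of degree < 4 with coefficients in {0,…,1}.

Multiply in 𝔽_2[x]: (x + 1)·(x + 1) = x² + 1.
Reduced: x² + 1.

x^2 + 1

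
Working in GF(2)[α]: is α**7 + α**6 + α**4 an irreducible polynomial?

No

Write m(α) = α**7 + α**6 + α**4.
Check for roots in GF(2): m(0) = 0 → root; m(1) = 1.
m(0) = 0, so (α) divides m(α); m is reducible.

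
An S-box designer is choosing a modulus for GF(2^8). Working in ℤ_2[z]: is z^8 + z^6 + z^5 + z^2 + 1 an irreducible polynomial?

Write m(z) = z^8 + z^6 + z^5 + z^2 + 1.
Check for roots in ℤ_2: m(0) = 1; m(1) = 1.
No roots, so no linear factors.
Monic irreducibles of degree 2 over GF(2): z^2 + z + 1.
None of them divide m (all give nonzero remainder).
Monic irreducibles of degree 3 over GF(2): z^3 + z + 1, z^3 + z^2 + 1.
None of them divide m (all give nonzero remainder).
Monic irreducibles of degree 4 over GF(2): z^4 + z + 1, z^4 + z^3 + 1, z^4 + z^3 + z^2 + z + 1.
None of them divide m (all give nonzero remainder).
No irreducible factor of degree ≤ 4 exists, so m is irreducible over GF(2).

Yes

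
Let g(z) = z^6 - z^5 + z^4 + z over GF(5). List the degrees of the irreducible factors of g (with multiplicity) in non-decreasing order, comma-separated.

Roots in GF(5): g(0) = 0 → root; g(1) = 2; g(2) = 0 → root; g(3) = 0 → root; g(4) = 2.
Linear factors from roots: (z), (z - 2), (z + 2).
Complete factorization: g(z) = (z)·(z + 2)·(z - 2)^2·(z^2 + z + 2).
Factor degrees with multiplicity: 1 + 1 + 1 + 1 + 2 = 6.

1, 1, 1, 1, 2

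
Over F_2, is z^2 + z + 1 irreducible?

Yes

Write h(z) = z^2 + z + 1.
Check for roots in F_2: h(0) = 1; h(1) = 1.
No roots. A degree-2 polynomial over a field with no linear factor is irreducible.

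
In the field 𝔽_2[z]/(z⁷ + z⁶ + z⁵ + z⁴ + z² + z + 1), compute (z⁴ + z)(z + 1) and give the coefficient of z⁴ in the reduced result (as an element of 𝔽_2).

Multiply in 𝔽_2[z]: (z⁴ + z)·(z + 1) = z⁵ + z⁴ + z² + z.
Reduced: z⁵ + z⁴ + z² + z.

1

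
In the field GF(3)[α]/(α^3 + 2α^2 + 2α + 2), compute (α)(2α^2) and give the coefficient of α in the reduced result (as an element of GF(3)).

2

Multiply in GF(3)[α]: (α)·(2α^2) = 2α^3.
Reduce using α^3 ≡ α^2 + α + 1 (mod α^3 + 2α^2 + 2α + 2).
Reduced: 2α^2 + 2α + 2.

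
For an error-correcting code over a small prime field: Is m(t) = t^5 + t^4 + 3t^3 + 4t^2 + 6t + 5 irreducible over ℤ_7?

No

Check for roots in ℤ_7: m(0) = 5; m(1) = 6; m(2) = 0 → root; m(3) = 2; m(4) = 4; m(5) = 4; m(6) = 0 → root.
m(2) = 0, so (t − 2) divides m(t); m is reducible.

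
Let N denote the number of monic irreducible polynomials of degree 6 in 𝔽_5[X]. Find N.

The number of monic irreducibles of degree 6 over GF(5) is (1/6)·Σ_{d∣6} μ(6/d) 5^d.
Divisors of 6: 1, 2, 3, 6; μ(6/d) for each: 1, -1, -1, 1.
Σ = 5^1 − 5^2 − 5^3 + 5^6 = 15480.
N = 15480/6 = 2580.

2580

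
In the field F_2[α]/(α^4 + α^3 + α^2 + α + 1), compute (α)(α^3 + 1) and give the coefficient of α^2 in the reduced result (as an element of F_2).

Multiply in F_2[α]: (α)·(α^3 + 1) = α^4 + α.
Reduce using α^4 ≡ α^3 + α^2 + α + 1 (mod α^4 + α^3 + α^2 + α + 1).
Reduced: α^3 + α^2 + 1.

1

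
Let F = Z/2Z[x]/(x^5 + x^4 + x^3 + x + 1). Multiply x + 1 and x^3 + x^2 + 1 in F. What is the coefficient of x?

1

Multiply in Z/2Z[x]: (x + 1)·(x^3 + x^2 + 1) = x^4 + x^2 + x + 1.
Reduced: x^4 + x^2 + x + 1.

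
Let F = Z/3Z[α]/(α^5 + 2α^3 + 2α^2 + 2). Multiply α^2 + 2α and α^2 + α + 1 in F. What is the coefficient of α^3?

Multiply in Z/3Z[α]: (α^2 + 2α)·(α^2 + α + 1) = α^4 + 2α.
Reduced: α^4 + 2α.

0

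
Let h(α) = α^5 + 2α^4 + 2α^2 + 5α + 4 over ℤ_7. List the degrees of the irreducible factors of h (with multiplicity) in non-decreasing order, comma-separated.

Linear factors from roots: (α + 6).
Complete factorization: h(α) = (α + 6)·(α^2 + 4)·(α^2 + 3α + 6).
Factor degrees with multiplicity: 1 + 2 + 2 = 5.

1, 2, 2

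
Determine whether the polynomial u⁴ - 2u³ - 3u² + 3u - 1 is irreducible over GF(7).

Write P(u) = u⁴ - 2u³ - 3u² + 3u - 1.
Check for roots in GF(7): P(0) = 6; P(1) = 5; P(2) = 0 → root; P(3) = 1; P(4) = 0 → root; P(5) = 6; P(6) = 3.
P(2) = 0, so (u − 2) divides P(u); P is reducible.

No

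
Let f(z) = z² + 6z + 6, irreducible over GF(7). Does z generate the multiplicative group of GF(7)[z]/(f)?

|GF(7^2)^×| = 7^2 − 1 = 48. Prime factorization: 48 = 2^4·3.
f is primitive ⇔ z has order 48 in GF(7)[z]/(f), i.e. z^(48/q) ≠ 1 for each prime q | 48.
z^(24) mod f = 6.
z^(16) mod f = 1
Since z^(16) = 1, the order of z divides 16 < 48; not primitive.

No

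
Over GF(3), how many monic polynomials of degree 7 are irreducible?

x^(3^7) − x is the product of all monic irreducibles of degree dividing 7; Möbius inversion gives N = (1/7) Σ μ(7/d)·3^d.
Divisors of 7: 1, 7; μ(7/d) for each: -1, 1.
Σ = − 3^1 + 3^7 = 2184.
N = 2184/7 = 312.

312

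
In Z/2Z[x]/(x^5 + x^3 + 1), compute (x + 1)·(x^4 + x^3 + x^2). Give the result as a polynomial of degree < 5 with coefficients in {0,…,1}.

x^3 + x^2 + 1

Multiply in Z/2Z[x]: (x + 1)·(x^4 + x^3 + x^2) = x^5 + x^2.
Reduce using x^5 ≡ x^3 + 1 (mod x^5 + x^3 + 1).
Reduced: x^3 + x^2 + 1.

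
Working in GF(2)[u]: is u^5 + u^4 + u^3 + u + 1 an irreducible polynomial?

Yes

Write g(u) = u^5 + u^4 + u^3 + u + 1.
Check for roots in GF(2): g(0) = 1; g(1) = 1.
No roots, so no linear factors.
Monic irreducibles of degree 2 over GF(2): u^2 + u + 1.
None of them divide g (all give nonzero remainder).
No irreducible factor of degree ≤ 2 exists, so g is irreducible over GF(2).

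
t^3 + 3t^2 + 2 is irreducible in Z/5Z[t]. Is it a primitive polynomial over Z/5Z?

Yes

Write f(t) = t^3 + 3t^2 + 2.
|GF(5^3)^×| = 5^3 − 1 = 124. Prime factorization: 124 = 2^2·31.
f is primitive ⇔ t has order 124 in GF(5)[t]/(f), i.e. t^(124/q) ≠ 1 for each prime q | 124.
t^(62) mod f = 4.
t^(4) mod f = 4t^2 + 3t + 1.
None equal 1, so t has full order 124; f is primitive.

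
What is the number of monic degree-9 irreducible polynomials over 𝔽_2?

56

The number of monic irreducibles of degree 9 over GF(2) is (1/9)·Σ_{d∣9} μ(9/d) 2^d.
Divisors of 9: 1, 3, 9; μ(9/d) for each: 0, -1, 1.
Σ = − 2^3 + 2^9 = 504.
N = 504/9 = 56.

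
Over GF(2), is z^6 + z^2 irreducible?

Write P(z) = z^6 + z^2.
Check for roots in GF(2): P(0) = 0 → root; P(1) = 0 → root.
P(0) = 0, so (z) divides P(z); P is reducible.

No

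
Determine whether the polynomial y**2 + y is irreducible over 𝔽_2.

Write h(y) = y**2 + y.
Check for roots in 𝔽_2: h(0) = 0 → root; h(1) = 0 → root.
h(0) = 0, so (y) divides h(y); h is reducible.

No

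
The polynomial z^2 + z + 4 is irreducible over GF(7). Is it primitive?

Write f(z) = z^2 + z + 4.
|GF(7^2)^×| = 7^2 − 1 = 48. Prime factorization: 48 = 2^4·3.
f is primitive ⇔ z has order 48 in GF(7)[z]/(f), i.e. z^(48/q) ≠ 1 for each prime q | 48.
z^(24) mod f = 1
z^(16) mod f = 2.
Since z^(24) = 1, the order of z divides 24 < 48; not primitive.

No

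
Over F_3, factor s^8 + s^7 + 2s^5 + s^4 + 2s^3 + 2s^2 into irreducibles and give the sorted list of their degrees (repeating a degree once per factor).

Write f(s) = s^8 + s^7 + 2s^5 + s^4 + 2s^3 + 2s^2.
Roots in F_3: f(0) = 0 → root; f(1) = 0 → root; f(2) = 2.
Linear factors from roots: (s), (s + 2).
Complete factorization: f(s) = (s)^2·(s + 2)^2·(s^4 + 2s^2 + 2).
Factor degrees with multiplicity: 1 + 1 + 1 + 1 + 4 = 8.

1, 1, 1, 1, 4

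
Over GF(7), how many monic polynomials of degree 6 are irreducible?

The number of monic irreducibles of degree 6 over GF(7) is (1/6)·Σ_{d∣6} μ(6/d) 7^d.
Divisors of 6: 1, 2, 3, 6; μ(6/d) for each: 1, -1, -1, 1.
Σ = 7^1 − 7^2 − 7^3 + 7^6 = 117264.
N = 117264/6 = 19544.

19544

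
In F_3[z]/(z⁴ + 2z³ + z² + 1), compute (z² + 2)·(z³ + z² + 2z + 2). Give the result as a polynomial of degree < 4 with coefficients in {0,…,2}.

2z^3 + 2z^2 + 2

Multiply in F_3[z]: (z² + 2)·(z³ + z² + 2z + 2) = z⁵ + z⁴ + z³ + z² + z + 1.
Reduce using z⁴ ≡ z³ + 2z² + 2 (mod z⁴ + 2z³ + z² + 1).
Reduced: 2z³ + 2z² + 2.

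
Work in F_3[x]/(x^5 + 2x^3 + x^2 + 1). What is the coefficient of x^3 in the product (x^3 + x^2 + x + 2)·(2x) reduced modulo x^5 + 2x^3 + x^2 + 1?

Multiply in F_3[x]: (x^3 + x^2 + x + 2)·(2x) = 2x^4 + 2x^3 + 2x^2 + x.
Reduced: 2x^4 + 2x^3 + 2x^2 + x.

2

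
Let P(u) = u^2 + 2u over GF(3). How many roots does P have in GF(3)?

Evaluate at each of the 3 elements of GF(3):
P(0) = 0 → root; P(1) = 0 → root; P(2) = 2.
Roots: {0, 1}.

2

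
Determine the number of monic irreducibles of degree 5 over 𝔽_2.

Gauss's count: N_{2}(5) = (1/5) Σ_{d|5} μ(5/d)·2^d.
Divisors of 5: 1, 5; μ(5/d) for each: -1, 1.
Σ = − 2^1 + 2^5 = 30.
N = 30/5 = 6.

6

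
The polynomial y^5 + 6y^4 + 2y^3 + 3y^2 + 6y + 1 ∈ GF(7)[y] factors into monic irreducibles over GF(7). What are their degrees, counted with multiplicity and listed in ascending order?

1, 2, 2

Write h(y) = y^5 + 6y^4 + 2y^3 + 3y^2 + 6y + 1.
Linear factors from roots: (y + 2).
Complete factorization: h(y) = (y + 2)·(y^2 + 2y + 2)^2.
Factor degrees with multiplicity: 1 + 2 + 2 = 5.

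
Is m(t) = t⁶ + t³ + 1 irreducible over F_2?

Check for roots in F_2: m(0) = 1; m(1) = 1.
No roots, so no linear factors.
Monic irreducibles of degree 2 over GF(2): t² + t + 1.
None of them divide m (all give nonzero remainder).
Monic irreducibles of degree 3 over GF(2): t³ + t + 1, t³ + t² + 1.
None of them divide m (all give nonzero remainder).
No irreducible factor of degree ≤ 3 exists, so m is irreducible over GF(2).

Yes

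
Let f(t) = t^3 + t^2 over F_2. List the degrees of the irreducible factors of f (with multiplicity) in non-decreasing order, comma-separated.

1, 1, 1

Roots in F_2: f(0) = 0 → root; f(1) = 0 → root.
Linear factors from roots: (t), (t + 1).
Complete factorization: f(t) = (t + 1)·(t)^2.
Factor degrees with multiplicity: 1 + 1 + 1 = 3.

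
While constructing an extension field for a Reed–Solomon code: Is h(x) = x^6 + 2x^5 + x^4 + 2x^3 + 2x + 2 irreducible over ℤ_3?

Yes

Check for roots in ℤ_3: h(0) = 2; h(1) = 1; h(2) = 1.
No roots, so no linear factors.
Monic irreducibles of degree 2 over GF(3): x^2 + 1, x^2 + x + 2, x^2 + 2x + 2.
None of them divide h (all give nonzero remainder).
Degree-3 irreducible divisors: test the 8 monic irreducibles of degree 3 over GF(3).
None of them divide h (all give nonzero remainder).
No irreducible factor of degree ≤ 3 exists, so h is irreducible over GF(3).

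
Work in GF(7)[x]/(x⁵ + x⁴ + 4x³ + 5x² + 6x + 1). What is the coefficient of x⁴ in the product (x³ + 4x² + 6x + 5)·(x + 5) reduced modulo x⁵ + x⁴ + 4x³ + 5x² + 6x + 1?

Multiply in GF(7)[x]: (x³ + 4x² + 6x + 5)·(x + 5) = x⁴ + 2x³ + 5x² + 4.
Reduced: x⁴ + 2x³ + 5x² + 4.

1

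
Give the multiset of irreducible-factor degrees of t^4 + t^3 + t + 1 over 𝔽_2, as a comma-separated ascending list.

Write h(t) = t^4 + t^3 + t + 1.
Roots in 𝔽_2: h(0) = 1; h(1) = 0 → root.
Linear factors from roots: (t + 1).
Complete factorization: h(t) = (t + 1)^2·(t^2 + t + 1).
Factor degrees with multiplicity: 1 + 1 + 2 = 4.

1, 1, 2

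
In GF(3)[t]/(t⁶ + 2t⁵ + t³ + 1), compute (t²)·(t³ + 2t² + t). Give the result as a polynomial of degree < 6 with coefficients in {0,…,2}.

Multiply in GF(3)[t]: (t²)·(t³ + 2t² + t) = t⁵ + 2t⁴ + t³.
Reduced: t⁵ + 2t⁴ + t³.

t^5 + 2t^4 + t^3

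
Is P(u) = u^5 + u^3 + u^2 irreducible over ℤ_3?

No

Check for roots in ℤ_3: P(0) = 0 → root; P(1) = 0 → root; P(2) = 2.
P(0) = 0, so (u) divides P(u); P is reducible.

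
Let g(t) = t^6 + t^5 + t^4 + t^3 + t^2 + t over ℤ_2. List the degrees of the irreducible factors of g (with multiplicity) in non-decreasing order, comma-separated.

Roots in ℤ_2: g(0) = 0 → root; g(1) = 0 → root.
Linear factors from roots: (t), (t + 1).
Complete factorization: g(t) = (t)·(t + 1)·(t^2 + t + 1)^2.
Factor degrees with multiplicity: 1 + 1 + 2 + 2 = 6.

1, 1, 2, 2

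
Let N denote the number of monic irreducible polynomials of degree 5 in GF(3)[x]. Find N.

48

By the necklace-counting formula, N_3(5) = (1/5) Σ_{d|5} μ(5/d)·3^d.
Divisors of 5: 1, 5; μ(5/d) for each: -1, 1.
Σ = − 3^1 + 3^5 = 240.
N = 240/5 = 48.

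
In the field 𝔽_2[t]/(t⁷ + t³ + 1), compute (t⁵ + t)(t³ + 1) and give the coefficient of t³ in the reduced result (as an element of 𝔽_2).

0

Multiply in 𝔽_2[t]: (t⁵ + t)·(t³ + 1) = t⁸ + t⁵ + t⁴ + t.
Reduce using t⁷ ≡ t³ + 1 (mod t⁷ + t³ + 1).
Reduced: t⁵.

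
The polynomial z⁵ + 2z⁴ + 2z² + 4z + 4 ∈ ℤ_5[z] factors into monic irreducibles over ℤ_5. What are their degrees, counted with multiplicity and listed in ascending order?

Write g(z) = z⁵ + 2z⁴ + 2z² + 4z + 4.
Roots in ℤ_5: g(0) = 4; g(1) = 3; g(2) = 4; g(3) = 4; g(4) = 3.
Complete factorization: g(z) = (z⁵ + 2z⁴ + 2z² + 4z + 4).
Factor degrees with multiplicity: 5 = 5.

5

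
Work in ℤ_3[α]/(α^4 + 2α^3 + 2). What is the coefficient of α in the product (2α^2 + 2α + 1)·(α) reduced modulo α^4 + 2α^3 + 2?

Multiply in ℤ_3[α]: (2α^2 + 2α + 1)·(α) = 2α^3 + 2α^2 + α.
Reduced: 2α^3 + 2α^2 + α.

1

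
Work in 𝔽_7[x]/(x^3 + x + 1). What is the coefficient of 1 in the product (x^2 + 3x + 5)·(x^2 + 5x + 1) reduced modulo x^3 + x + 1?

4

Multiply in 𝔽_7[x]: (x^2 + 3x + 5)·(x^2 + 5x + 1) = x^4 + x^3 + 5.
Reduce using x^3 ≡ 6x + 6 (mod x^3 + x + 1).
Reduced: 6x^2 + 5x + 4.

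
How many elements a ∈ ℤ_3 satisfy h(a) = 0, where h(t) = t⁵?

Evaluate at each of the 3 elements of ℤ_3:
h(0) = 0 → root; h(1) = 1; h(2) = 2.
Roots: {0}.

1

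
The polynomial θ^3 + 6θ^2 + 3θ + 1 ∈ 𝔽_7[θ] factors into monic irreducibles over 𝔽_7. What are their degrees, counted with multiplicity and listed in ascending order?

1, 2

Write g(θ) = θ^3 + 6θ^2 + 3θ + 1.
Linear factors from roots: (θ + 4).
Complete factorization: g(θ) = (θ + 4)·(θ^2 + 2θ + 2).
Factor degrees with multiplicity: 1 + 2 = 3.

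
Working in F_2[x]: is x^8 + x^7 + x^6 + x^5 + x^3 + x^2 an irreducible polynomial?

No

Write f(x) = x^8 + x^7 + x^6 + x^5 + x^3 + x^2.
Check for roots in F_2: f(0) = 0 → root; f(1) = 0 → root.
f(0) = 0, so (x) divides f(x); f is reducible.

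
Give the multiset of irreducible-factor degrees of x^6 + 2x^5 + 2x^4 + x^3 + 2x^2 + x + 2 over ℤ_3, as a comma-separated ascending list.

1, 2, 3

Write g(x) = x^6 + 2x^5 + 2x^4 + x^3 + 2x^2 + x + 2.
Roots in ℤ_3: g(0) = 2; g(1) = 2; g(2) = 0 → root.
Linear factors from roots: (x + 1).
Complete factorization: g(x) = (x + 1)·(x^2 + x + 2)·(x^3 + 2x + 1).
Factor degrees with multiplicity: 1 + 2 + 3 = 6.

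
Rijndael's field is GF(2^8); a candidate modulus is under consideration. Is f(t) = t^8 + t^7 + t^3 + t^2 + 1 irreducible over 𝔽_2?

Yes

Check for roots in 𝔽_2: f(0) = 1; f(1) = 1.
No roots, so no linear factors.
Monic irreducibles of degree 2 over GF(2): t^2 + t + 1.
None of them divide f (all give nonzero remainder).
Monic irreducibles of degree 3 over GF(2): t^3 + t + 1, t^3 + t^2 + 1.
None of them divide f (all give nonzero remainder).
Monic irreducibles of degree 4 over GF(2): t^4 + t + 1, t^4 + t^3 + 1, t^4 + t^3 + t^2 + t + 1.
None of them divide f (all give nonzero remainder).
No irreducible factor of degree ≤ 4 exists, so f is irreducible over GF(2).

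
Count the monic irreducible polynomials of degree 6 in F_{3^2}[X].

88440

x^(9^6) − x is the product of all monic irreducibles of degree dividing 6; Möbius inversion gives N = (1/6) Σ μ(6/d)·9^d.
Divisors of 6: 1, 2, 3, 6; μ(6/d) for each: 1, -1, -1, 1.
Σ = 9^1 − 9^2 − 9^3 + 9^6 = 530640.
N = 530640/6 = 88440.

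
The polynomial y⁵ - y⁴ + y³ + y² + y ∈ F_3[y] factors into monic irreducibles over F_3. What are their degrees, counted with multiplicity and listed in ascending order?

Write g(y) = y⁵ - y⁴ + y³ + y² + y.
Roots in F_3: g(0) = 0 → root; g(1) = 0 → root; g(2) = 0 → root.
Linear factors from roots: (y), (y - 1), (y + 1).
Complete factorization: g(y) = (y)·(y + 1)·(y - 1)·(y² - y - 1).
Factor degrees with multiplicity: 1 + 1 + 1 + 2 = 5.

1, 1, 1, 2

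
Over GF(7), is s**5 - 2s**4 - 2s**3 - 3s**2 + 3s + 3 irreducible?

Write g(s) = s**5 - 2s**4 - 2s**3 - 3s**2 + 3s + 3.
Check for roots in GF(7): g(0) = 3; g(1) = 0 → root; g(2) = 2; g(3) = 5; g(4) = 1; g(5) = 0 → root; g(6) = 3.
g(1) = 0, so (s − 1) divides g(s); g is reducible.

No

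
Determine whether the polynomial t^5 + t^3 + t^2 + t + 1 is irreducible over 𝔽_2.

Write g(t) = t^5 + t^3 + t^2 + t + 1.
Check for roots in 𝔽_2: g(0) = 1; g(1) = 1.
No roots, so no linear factors.
Monic irreducibles of degree 2 over GF(2): t^2 + t + 1.
None of them divide g (all give nonzero remainder).
No irreducible factor of degree ≤ 2 exists, so g is irreducible over GF(2).

Yes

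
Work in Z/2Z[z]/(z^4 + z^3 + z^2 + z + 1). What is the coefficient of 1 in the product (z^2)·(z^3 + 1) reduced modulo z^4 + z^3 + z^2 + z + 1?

Multiply in Z/2Z[z]: (z^2)·(z^3 + 1) = z^5 + z^2.
Reduce using z^4 ≡ z^3 + z^2 + z + 1 (mod z^4 + z^3 + z^2 + z + 1).
Reduced: z^2 + 1.

1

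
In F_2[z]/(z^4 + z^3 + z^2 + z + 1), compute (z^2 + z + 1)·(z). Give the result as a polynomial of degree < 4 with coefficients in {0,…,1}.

z^3 + z^2 + z

Multiply in F_2[z]: (z^2 + z + 1)·(z) = z^3 + z^2 + z.
Reduced: z^3 + z^2 + z.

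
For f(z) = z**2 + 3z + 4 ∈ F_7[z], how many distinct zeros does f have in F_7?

Evaluate at each of the 7 elements of F_7:
f(0) = 4; f(1) = 1; f(2) = 0 → root; f(3) = 1; f(4) = 4; f(5) = 2; f(6) = 2.
Roots: {2}.

1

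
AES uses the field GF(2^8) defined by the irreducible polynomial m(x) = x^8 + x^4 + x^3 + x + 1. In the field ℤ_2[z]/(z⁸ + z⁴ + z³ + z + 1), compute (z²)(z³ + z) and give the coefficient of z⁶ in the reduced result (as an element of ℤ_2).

0

Multiply in ℤ_2[z]: (z²)·(z³ + z) = z⁵ + z³.
Reduced: z⁵ + z³.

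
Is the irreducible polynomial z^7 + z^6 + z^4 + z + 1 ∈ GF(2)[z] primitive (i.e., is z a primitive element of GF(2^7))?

Write f(z) = z^7 + z^6 + z^4 + z + 1.
|GF(2^7)^×| = 2^7 − 1 = 127. Prime factorization: 127 = 127.
f is primitive ⇔ z has order 127 in GF(2)[z]/(f), i.e. z^(127/q) ≠ 1 for each prime q | 127.
z^(1) mod f = z.
None equal 1, so z has full order 127; f is primitive.

Yes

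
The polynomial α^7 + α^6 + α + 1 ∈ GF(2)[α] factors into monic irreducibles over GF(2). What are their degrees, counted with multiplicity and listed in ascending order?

1, 1, 1, 2, 2

Write f(α) = α^7 + α^6 + α + 1.
Roots in GF(2): f(0) = 1; f(1) = 0 → root.
Linear factors from roots: (α + 1).
Complete factorization: f(α) = (α + 1)^3·(α^2 + α + 1)^2.
Factor degrees with multiplicity: 1 + 1 + 1 + 2 + 2 = 7.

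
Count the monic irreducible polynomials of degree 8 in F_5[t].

Gauss's count: N_{5}(8) = (1/8) Σ_{d|8} μ(8/d)·5^d.
Divisors of 8: 1, 2, 4, 8; μ(8/d) for each: 0, 0, -1, 1.
Σ = − 5^4 + 5^8 = 390000.
N = 390000/8 = 48750.

48750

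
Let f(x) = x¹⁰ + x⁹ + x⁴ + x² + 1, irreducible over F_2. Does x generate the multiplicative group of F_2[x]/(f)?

|GF(2^10)^×| = 2^10 − 1 = 1023. Prime factorization: 1023 = 3·11·31.
f is primitive ⇔ x has order 1023 in GF(2)[x]/(f), i.e. x^(1023/q) ≠ 1 for each prime q | 1023.
x^(341) mod f = x⁸ + x⁶ + x⁴ + x³ + x² + 1.
x^(93) mod f = x⁷ + x⁶ + x⁵ + x⁴ + x³ + x.
x^(33) mod f = x⁸ + x⁷ + x³ + x² + x + 1.
None equal 1, so x has full order 1023; f is primitive.

Yes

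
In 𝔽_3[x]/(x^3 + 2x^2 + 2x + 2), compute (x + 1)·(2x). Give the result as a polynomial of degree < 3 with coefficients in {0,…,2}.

2x^2 + 2x

Multiply in 𝔽_3[x]: (x + 1)·(2x) = 2x^2 + 2x.
Reduced: 2x^2 + 2x.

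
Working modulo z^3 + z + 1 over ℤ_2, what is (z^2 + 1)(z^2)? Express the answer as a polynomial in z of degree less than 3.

z

Multiply in ℤ_2[z]: (z^2 + 1)·(z^2) = z^4 + z^2.
Reduce using z^3 ≡ z + 1 (mod z^3 + z + 1).
Reduced: z.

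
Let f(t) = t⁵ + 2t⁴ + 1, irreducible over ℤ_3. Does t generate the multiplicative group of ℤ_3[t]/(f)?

|GF(3^5)^×| = 3^5 − 1 = 242. Prime factorization: 242 = 2·11^2.
f is primitive ⇔ t has order 242 in GF(3)[t]/(f), i.e. t^(242/q) ≠ 1 for each prime q | 242.
t^(121) mod f = 2.
t^(22) mod f = 2t² + 2t + 1.
None equal 1, so t has full order 242; f is primitive.

Yes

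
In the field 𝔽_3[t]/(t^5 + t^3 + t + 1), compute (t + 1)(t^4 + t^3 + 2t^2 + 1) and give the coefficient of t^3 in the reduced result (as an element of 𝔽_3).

Multiply in 𝔽_3[t]: (t + 1)·(t^4 + t^3 + 2t^2 + 1) = t^5 + 2t^4 + 2t^2 + t + 1.
Reduce using t^5 ≡ 2t^3 + 2t + 2 (mod t^5 + t^3 + t + 1).
Reduced: 2t^4 + 2t^3 + 2t^2.

2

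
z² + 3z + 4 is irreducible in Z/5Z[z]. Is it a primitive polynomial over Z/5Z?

Write f(z) = z² + 3z + 4.
|GF(5^2)^×| = 5^2 − 1 = 24. Prime factorization: 24 = 2^3·3.
f is primitive ⇔ z has order 24 in GF(5)[z]/(f), i.e. z^(24/q) ≠ 1 for each prime q | 24.
z^(12) mod f = 1
z^(8) mod f = 3z + 4.
Since z^(12) = 1, the order of z divides 12 < 24; not primitive.

No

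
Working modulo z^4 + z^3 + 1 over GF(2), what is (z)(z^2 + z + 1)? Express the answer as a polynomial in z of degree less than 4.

z^3 + z^2 + z

Multiply in GF(2)[z]: (z)·(z^2 + z + 1) = z^3 + z^2 + z.
Reduced: z^3 + z^2 + z.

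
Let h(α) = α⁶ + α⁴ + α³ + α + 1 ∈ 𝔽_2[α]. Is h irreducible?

Check for roots in 𝔽_2: h(0) = 1; h(1) = 1.
No roots, so no linear factors.
Monic irreducibles of degree 2 over GF(2): α² + α + 1.
None of them divide h (all give nonzero remainder).
Monic irreducibles of degree 3 over GF(2): α³ + α + 1, α³ + α² + 1.
None of them divide h (all give nonzero remainder).
No irreducible factor of degree ≤ 3 exists, so h is irreducible over GF(2).

Yes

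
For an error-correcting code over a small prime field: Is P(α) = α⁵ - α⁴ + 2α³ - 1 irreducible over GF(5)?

Check for roots in GF(5): P(0) = 4; P(1) = 1; P(2) = 1; P(3) = 0 → root; P(4) = 0 → root.
P(3) = 0, so (α − 3) divides P(α); P is reducible.

No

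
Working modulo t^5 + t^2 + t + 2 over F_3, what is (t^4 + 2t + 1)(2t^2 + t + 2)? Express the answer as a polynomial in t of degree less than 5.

Multiply in F_3[t]: (t^4 + 2t + 1)·(2t^2 + t + 2) = 2t^6 + t^5 + 2t^4 + t^3 + t^2 + 2t + 2.
Reduce using t^5 ≡ 2t^2 + 2t + 1 (mod t^5 + t^2 + t + 2).
Reduced: 2t^4 + 2t^3 + t^2.

2t^4 + 2t^3 + t^2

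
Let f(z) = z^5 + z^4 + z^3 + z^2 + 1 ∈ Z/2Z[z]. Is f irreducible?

Yes

Check for roots in Z/2Z: f(0) = 1; f(1) = 1.
No roots, so no linear factors.
Monic irreducibles of degree 2 over GF(2): z^2 + z + 1.
None of them divide f (all give nonzero remainder).
No irreducible factor of degree ≤ 2 exists, so f is irreducible over GF(2).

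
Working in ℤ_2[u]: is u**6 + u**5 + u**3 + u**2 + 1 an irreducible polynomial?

Write f(u) = u**6 + u**5 + u**3 + u**2 + 1.
Check for roots in ℤ_2: f(0) = 1; f(1) = 1.
No roots, so no linear factors.
Monic irreducibles of degree 2 over GF(2): u**2 + u + 1.
None of them divide f (all give nonzero remainder).
Monic irreducibles of degree 3 over GF(2): u**3 + u + 1, u**3 + u**2 + 1.
None of them divide f (all give nonzero remainder).
No irreducible factor of degree ≤ 3 exists, so f is irreducible over GF(2).

Yes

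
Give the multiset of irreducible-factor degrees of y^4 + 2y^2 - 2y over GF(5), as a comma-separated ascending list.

1, 1, 1, 1

Write h(y) = y^4 + 2y^2 - 2y.
Roots in GF(5): h(0) = 0 → root; h(1) = 1; h(2) = 0 → root; h(3) = 3; h(4) = 0 → root.
Linear factors from roots: (y), (y - 2), (y + 1).
Complete factorization: h(y) = (y)·(y - 2)·(y + 1)^2.
Factor degrees with multiplicity: 1 + 1 + 1 + 1 = 4.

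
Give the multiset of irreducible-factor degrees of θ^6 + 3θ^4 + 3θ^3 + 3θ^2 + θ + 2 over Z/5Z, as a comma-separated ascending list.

Write f(θ) = θ^6 + 3θ^4 + 3θ^3 + 3θ^2 + θ + 2.
Roots in Z/5Z: f(0) = 2; f(1) = 3; f(2) = 2; f(3) = 0 → root; f(4) = 0 → root.
Linear factors from roots: (θ + 2), (θ + 1).
Complete factorization: f(θ) = (θ + 1)·(θ + 2)·(θ^2 + 2)·(θ^2 + 2θ + 3).
Factor degrees with multiplicity: 1 + 1 + 2 + 2 = 6.

1, 1, 2, 2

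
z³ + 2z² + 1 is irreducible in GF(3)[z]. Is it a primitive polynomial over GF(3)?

Write f(z) = z³ + 2z² + 1.
|GF(3^3)^×| = 3^3 − 1 = 26. Prime factorization: 26 = 2·13.
f is primitive ⇔ z has order 26 in GF(3)[z]/(f), i.e. z^(26/q) ≠ 1 for each prime q | 26.
z^(13) mod f = 2.
z^(2) mod f = z².
None equal 1, so z has full order 26; f is primitive.

Yes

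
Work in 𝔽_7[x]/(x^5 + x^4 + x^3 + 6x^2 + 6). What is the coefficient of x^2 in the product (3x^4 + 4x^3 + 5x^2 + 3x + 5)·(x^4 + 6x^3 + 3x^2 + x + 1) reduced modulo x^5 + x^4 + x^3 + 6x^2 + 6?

2

Multiply in 𝔽_7[x]: (3x^4 + 4x^3 + 5x^2 + 3x + 5)·(x^4 + 6x^3 + 3x^2 + x + 1) = 3x^8 + x^7 + 3x^6 + 6x^5 + 3x^4 + 6x^3 + 2x^2 + x + 5.
Reduce using x^5 ≡ 6x^4 + 6x^3 + x^2 + 1 (mod x^5 + x^4 + x^3 + 6x^2 + 6).
Reduced: 4x^4 + 2x^3 + 2x^2 + 3x.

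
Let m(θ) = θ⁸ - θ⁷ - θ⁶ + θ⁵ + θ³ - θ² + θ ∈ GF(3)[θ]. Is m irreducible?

Check for roots in GF(3): m(0) = 0 → root; m(1) = 1; m(2) = 0 → root.
m(0) = 0, so (θ) divides m(θ); m is reducible.

No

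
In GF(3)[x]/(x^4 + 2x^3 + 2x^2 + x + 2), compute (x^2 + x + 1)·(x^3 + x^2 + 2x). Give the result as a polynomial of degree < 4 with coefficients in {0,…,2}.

Multiply in GF(3)[x]: (x^2 + x + 1)·(x^3 + x^2 + 2x) = x^5 + 2x^4 + x^3 + 2x.
Reduce using x^4 ≡ x^3 + x^2 + 2x + 1 (mod x^4 + 2x^3 + 2x^2 + x + 2).
Reduced: 2x^3 + 2x^2.

2x^3 + 2x^2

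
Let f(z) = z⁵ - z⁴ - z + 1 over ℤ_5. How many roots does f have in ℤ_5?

4

Evaluate at each of the 5 elements of ℤ_5:
f(0) = 1; f(1) = 0 → root; f(2) = 0 → root; f(3) = 0 → root; f(4) = 0 → root.
Roots: {1, 2, 3, 4}.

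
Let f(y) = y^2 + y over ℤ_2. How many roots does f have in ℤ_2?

2

Evaluate at each of the 2 elements of ℤ_2:
f(0) = 0 → root; f(1) = 0 → root.
Roots: {0, 1}.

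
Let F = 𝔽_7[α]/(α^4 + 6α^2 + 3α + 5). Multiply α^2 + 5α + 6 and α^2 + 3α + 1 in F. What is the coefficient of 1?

Multiply in 𝔽_7[α]: (α^2 + 5α + 6)·(α^2 + 3α + 1) = α^4 + α^3 + α^2 + 2α + 6.
Reduce using α^4 ≡ α^2 + 4α + 2 (mod α^4 + 6α^2 + 3α + 5).
Reduced: α^3 + 2α^2 + 6α + 1.

1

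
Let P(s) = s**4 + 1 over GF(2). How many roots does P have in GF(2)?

1

Evaluate at each of the 2 elements of GF(2):
P(0) = 1; P(1) = 0 → root.
Roots: {1}.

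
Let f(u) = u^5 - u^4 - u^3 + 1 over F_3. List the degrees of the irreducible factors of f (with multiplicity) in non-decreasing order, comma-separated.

1, 1, 1, 2

Roots in F_3: f(0) = 1; f(1) = 0 → root; f(2) = 0 → root.
Linear factors from roots: (u - 1), (u + 1).
Complete factorization: f(u) = (u - 1)·(u + 1)^2·(u^2 + u - 1).
Factor degrees with multiplicity: 1 + 1 + 1 + 2 = 5.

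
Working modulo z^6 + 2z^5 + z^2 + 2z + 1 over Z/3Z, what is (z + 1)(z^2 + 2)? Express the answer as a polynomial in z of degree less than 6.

Multiply in Z/3Z[z]: (z + 1)·(z^2 + 2) = z^3 + z^2 + 2z + 2.
Reduced: z^3 + z^2 + 2z + 2.

z^3 + z^2 + 2z + 2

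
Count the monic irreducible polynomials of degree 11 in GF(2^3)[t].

780903144

The number of monic irreducibles of degree 11 over GF(8) is (1/11)·Σ_{d∣11} μ(11/d) 8^d.
Divisors of 11: 1, 11; μ(11/d) for each: -1, 1.
Σ = − 8^1 + 8^11 = 8589934584.
N = 8589934584/11 = 780903144.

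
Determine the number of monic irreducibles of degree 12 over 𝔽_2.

x^(2^12) − x is the product of all monic irreducibles of degree dividing 12; Möbius inversion gives N = (1/12) Σ μ(12/d)·2^d.
Divisors of 12: 1, 2, 3, 4, 6, 12; μ(12/d) for each: 0, 1, 0, -1, -1, 1.
Σ = 2^2 − 2^4 − 2^6 + 2^12 = 4020.
N = 4020/12 = 335.

335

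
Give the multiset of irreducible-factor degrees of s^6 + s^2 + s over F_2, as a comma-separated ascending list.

Write f(s) = s^6 + s^2 + s.
Roots in F_2: f(0) = 0 → root; f(1) = 1.
Linear factors from roots: (s).
Complete factorization: f(s) = (s)·(s^2 + s + 1)·(s^3 + s^2 + 1).
Factor degrees with multiplicity: 1 + 2 + 3 = 6.

1, 2, 3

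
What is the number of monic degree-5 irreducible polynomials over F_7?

x^(7^5) − x is the product of all monic irreducibles of degree dividing 5; Möbius inversion gives N = (1/5) Σ μ(5/d)·7^d.
Divisors of 5: 1, 5; μ(5/d) for each: -1, 1.
Σ = − 7^1 + 7^5 = 16800.
N = 16800/5 = 3360.

3360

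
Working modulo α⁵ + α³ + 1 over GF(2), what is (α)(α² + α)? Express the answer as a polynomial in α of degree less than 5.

Multiply in GF(2)[α]: (α)·(α² + α) = α³ + α².
Reduced: α³ + α².

α^3 + α^2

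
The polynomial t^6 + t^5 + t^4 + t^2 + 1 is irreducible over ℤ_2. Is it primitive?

No

Write f(t) = t^6 + t^5 + t^4 + t^2 + 1.
|GF(2^6)^×| = 2^6 − 1 = 63. Prime factorization: 63 = 3^2·7.
f is primitive ⇔ t has order 63 in GF(2)[t]/(f), i.e. t^(63/q) ≠ 1 for each prime q | 63.
t^(21) mod f = 1
t^(9) mod f = t^3 + 1.
Since t^(21) = 1, the order of t divides 21 < 63; not primitive.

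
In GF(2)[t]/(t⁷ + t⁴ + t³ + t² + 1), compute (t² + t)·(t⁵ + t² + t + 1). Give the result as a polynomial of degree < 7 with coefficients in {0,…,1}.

t^6 + t^3 + t^2 + t + 1

Multiply in GF(2)[t]: (t² + t)·(t⁵ + t² + t + 1) = t⁷ + t⁶ + t⁴ + t.
Reduce using t⁷ ≡ t⁴ + t³ + t² + 1 (mod t⁷ + t⁴ + t³ + t² + 1).
Reduced: t⁶ + t³ + t² + t + 1.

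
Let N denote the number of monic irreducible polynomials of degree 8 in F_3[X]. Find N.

By the necklace-counting formula, N_3(8) = (1/8) Σ_{d|8} μ(8/d)·3^d.
Divisors of 8: 1, 2, 4, 8; μ(8/d) for each: 0, 0, -1, 1.
Σ = − 3^4 + 3^8 = 6480.
N = 6480/8 = 810.

810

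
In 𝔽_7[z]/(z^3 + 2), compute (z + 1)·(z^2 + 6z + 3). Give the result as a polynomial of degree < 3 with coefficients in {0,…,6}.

Multiply in 𝔽_7[z]: (z + 1)·(z^2 + 6z + 3) = z^3 + 2z + 3.
Reduce using z^3 ≡ 5 (mod z^3 + 2).
Reduced: 2z + 1.

2z + 1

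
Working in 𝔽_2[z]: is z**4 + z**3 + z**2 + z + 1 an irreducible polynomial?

Write g(z) = z**4 + z**3 + z**2 + z + 1.
Check for roots in 𝔽_2: g(0) = 1; g(1) = 1.
No roots, so no linear factors.
Monic irreducibles of degree 2 over GF(2): z**2 + z + 1.
None of them divide g (all give nonzero remainder).
No irreducible factor of degree ≤ 2 exists, so g is irreducible over GF(2).

Yes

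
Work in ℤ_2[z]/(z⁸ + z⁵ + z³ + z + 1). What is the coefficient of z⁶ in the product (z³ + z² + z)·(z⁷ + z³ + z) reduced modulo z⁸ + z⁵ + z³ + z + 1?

0

Multiply in ℤ_2[z]: (z³ + z² + z)·(z⁷ + z³ + z) = z¹⁰ + z⁹ + z⁸ + z⁶ + z⁵ + z³ + z².
Reduce using z⁸ ≡ z⁵ + z³ + z + 1 (mod z⁸ + z⁵ + z³ + z + 1).
Reduced: z⁷ + z⁵ + z⁴ + z³ + z² + 1.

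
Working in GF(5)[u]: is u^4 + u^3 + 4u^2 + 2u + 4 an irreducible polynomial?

No

Write f(u) = u^4 + u^3 + 4u^2 + 2u + 4.
Check for roots in GF(5): f(0) = 4; f(1) = 2; f(2) = 3; f(3) = 4; f(4) = 1.
No roots, so no linear factors.
Degree-2 irreducible divisors: test the 10 monic irreducibles of degree 2 over GF(5).
u^2 + 2 divides f: f(u) = (u^2 + 2)·(u^2 + u + 2).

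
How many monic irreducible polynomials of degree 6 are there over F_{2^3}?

43596

Gauss's count: N_{8}(6) = (1/6) Σ_{d|6} μ(6/d)·8^d.
Divisors of 6: 1, 2, 3, 6; μ(6/d) for each: 1, -1, -1, 1.
Σ = 8^1 − 8^2 − 8^3 + 8^6 = 261576.
N = 261576/6 = 43596.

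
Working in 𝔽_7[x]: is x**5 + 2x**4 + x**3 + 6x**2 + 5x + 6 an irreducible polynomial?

No

Write f(x) = x**5 + 2x**4 + x**3 + 6x**2 + 5x + 6.
Check for roots in 𝔽_7: f(0) = 6; f(1) = 0 → root; f(2) = 0 → root; f(3) = 3; f(4) = 0 → root; f(5) = 5; f(6) = 0 → root.
f(1) = 0, so (x − 1) divides f(x); f is reducible.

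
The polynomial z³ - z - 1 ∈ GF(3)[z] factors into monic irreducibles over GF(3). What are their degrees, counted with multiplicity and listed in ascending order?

3

Write h(z) = z³ - z - 1.
Roots in GF(3): h(0) = 2; h(1) = 2; h(2) = 2.
Complete factorization: h(z) = (z³ - z - 1).
Factor degrees with multiplicity: 3 = 3.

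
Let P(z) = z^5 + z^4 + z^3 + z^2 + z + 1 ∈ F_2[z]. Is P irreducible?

No

Check for roots in F_2: P(0) = 1; P(1) = 0 → root.
P(1) = 0, so (z − 1) divides P(z); P is reducible.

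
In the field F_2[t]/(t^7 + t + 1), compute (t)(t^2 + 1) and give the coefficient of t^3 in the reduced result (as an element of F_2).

1

Multiply in F_2[t]: (t)·(t^2 + 1) = t^3 + t.
Reduced: t^3 + t.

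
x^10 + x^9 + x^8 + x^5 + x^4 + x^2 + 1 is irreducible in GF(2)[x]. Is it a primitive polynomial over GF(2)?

No

Write f(x) = x^10 + x^9 + x^8 + x^5 + x^4 + x^2 + 1.
|GF(2^10)^×| = 2^10 − 1 = 1023. Prime factorization: 1023 = 3·11·31.
f is primitive ⇔ x has order 1023 in GF(2)[x]/(f), i.e. x^(1023/q) ≠ 1 for each prime q | 1023.
x^(341) mod f = 1
x^(93) mod f = x^8 + x^5 + x^3 + x^2 + x.
x^(33) mod f = x^8 + x^6 + x^2 + 1.
Since x^(341) = 1, the order of x divides 341 < 1023; not primitive.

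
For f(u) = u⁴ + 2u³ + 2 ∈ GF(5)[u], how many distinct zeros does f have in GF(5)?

1

Evaluate at each of the 5 elements of GF(5):
f(0) = 2; f(1) = 0 → root; f(2) = 4; f(3) = 2; f(4) = 1.
Roots: {1}.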